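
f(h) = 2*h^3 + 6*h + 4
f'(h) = 6*h^2 + 6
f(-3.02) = -69.21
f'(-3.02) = 60.72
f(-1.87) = -20.30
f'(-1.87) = 26.98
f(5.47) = 364.15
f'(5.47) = 185.53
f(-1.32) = -8.52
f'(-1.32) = 16.45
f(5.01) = 285.56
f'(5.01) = 156.60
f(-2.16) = -29.12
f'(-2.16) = 33.99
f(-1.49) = -11.56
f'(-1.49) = 19.32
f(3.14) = 84.76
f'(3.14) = 65.16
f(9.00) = 1516.00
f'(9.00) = 492.00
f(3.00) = 76.00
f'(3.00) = 60.00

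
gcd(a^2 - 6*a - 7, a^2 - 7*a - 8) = a + 1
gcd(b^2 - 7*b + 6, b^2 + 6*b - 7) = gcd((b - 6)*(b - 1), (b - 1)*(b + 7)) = b - 1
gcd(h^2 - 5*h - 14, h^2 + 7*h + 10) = h + 2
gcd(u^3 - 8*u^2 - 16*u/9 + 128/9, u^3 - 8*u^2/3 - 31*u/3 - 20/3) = u + 4/3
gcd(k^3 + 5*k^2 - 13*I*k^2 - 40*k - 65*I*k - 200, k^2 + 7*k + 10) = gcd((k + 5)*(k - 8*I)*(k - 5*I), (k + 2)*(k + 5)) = k + 5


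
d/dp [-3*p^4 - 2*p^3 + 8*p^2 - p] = -12*p^3 - 6*p^2 + 16*p - 1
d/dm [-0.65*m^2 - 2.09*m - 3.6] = -1.3*m - 2.09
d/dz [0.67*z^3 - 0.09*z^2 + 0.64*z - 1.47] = 2.01*z^2 - 0.18*z + 0.64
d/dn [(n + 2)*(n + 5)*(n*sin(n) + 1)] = (n + 2)*(n + 5)*(n*cos(n) + sin(n)) + (n + 2)*(n*sin(n) + 1) + (n + 5)*(n*sin(n) + 1)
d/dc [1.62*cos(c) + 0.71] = -1.62*sin(c)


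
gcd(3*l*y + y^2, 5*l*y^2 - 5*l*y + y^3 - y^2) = y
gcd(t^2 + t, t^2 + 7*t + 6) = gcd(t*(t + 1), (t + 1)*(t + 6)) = t + 1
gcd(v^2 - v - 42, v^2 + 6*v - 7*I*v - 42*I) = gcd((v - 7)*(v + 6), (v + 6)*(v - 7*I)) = v + 6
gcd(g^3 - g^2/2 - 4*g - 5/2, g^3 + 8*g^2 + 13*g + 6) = g^2 + 2*g + 1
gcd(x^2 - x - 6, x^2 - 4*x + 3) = x - 3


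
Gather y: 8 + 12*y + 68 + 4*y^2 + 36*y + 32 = 4*y^2 + 48*y + 108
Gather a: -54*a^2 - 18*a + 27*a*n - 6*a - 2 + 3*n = -54*a^2 + a*(27*n - 24) + 3*n - 2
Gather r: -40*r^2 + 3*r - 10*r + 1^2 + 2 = -40*r^2 - 7*r + 3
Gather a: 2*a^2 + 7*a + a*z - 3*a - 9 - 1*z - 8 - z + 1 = 2*a^2 + a*(z + 4) - 2*z - 16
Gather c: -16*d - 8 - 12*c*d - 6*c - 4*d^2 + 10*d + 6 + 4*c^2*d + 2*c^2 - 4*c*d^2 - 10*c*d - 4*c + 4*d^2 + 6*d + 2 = c^2*(4*d + 2) + c*(-4*d^2 - 22*d - 10)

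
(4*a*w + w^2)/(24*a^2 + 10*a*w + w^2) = w/(6*a + w)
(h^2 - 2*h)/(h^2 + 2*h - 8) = h/(h + 4)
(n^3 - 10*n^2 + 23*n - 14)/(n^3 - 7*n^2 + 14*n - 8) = (n - 7)/(n - 4)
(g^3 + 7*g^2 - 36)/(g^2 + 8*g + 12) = (g^2 + g - 6)/(g + 2)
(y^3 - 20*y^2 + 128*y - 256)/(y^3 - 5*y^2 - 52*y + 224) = (y - 8)/(y + 7)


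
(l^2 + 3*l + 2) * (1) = l^2 + 3*l + 2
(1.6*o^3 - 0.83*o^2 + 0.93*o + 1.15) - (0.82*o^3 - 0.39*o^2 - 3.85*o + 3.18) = 0.78*o^3 - 0.44*o^2 + 4.78*o - 2.03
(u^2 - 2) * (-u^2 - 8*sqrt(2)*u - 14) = -u^4 - 8*sqrt(2)*u^3 - 12*u^2 + 16*sqrt(2)*u + 28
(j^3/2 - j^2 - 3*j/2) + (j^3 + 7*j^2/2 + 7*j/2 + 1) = 3*j^3/2 + 5*j^2/2 + 2*j + 1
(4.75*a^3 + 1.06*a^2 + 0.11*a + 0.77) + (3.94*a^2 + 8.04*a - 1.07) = 4.75*a^3 + 5.0*a^2 + 8.15*a - 0.3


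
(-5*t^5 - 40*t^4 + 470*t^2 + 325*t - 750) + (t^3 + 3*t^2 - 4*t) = -5*t^5 - 40*t^4 + t^3 + 473*t^2 + 321*t - 750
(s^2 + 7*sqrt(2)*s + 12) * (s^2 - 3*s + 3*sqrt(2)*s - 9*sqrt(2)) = s^4 - 3*s^3 + 10*sqrt(2)*s^3 - 30*sqrt(2)*s^2 + 54*s^2 - 162*s + 36*sqrt(2)*s - 108*sqrt(2)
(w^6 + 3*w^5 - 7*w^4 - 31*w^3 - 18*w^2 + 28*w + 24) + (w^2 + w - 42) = w^6 + 3*w^5 - 7*w^4 - 31*w^3 - 17*w^2 + 29*w - 18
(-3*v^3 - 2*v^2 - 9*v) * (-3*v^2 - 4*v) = 9*v^5 + 18*v^4 + 35*v^3 + 36*v^2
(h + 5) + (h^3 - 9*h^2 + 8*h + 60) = h^3 - 9*h^2 + 9*h + 65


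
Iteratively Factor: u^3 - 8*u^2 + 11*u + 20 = (u - 5)*(u^2 - 3*u - 4) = (u - 5)*(u + 1)*(u - 4)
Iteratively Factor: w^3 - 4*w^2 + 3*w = (w - 1)*(w^2 - 3*w) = (w - 3)*(w - 1)*(w)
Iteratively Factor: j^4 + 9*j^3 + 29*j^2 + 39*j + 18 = (j + 3)*(j^3 + 6*j^2 + 11*j + 6) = (j + 1)*(j + 3)*(j^2 + 5*j + 6) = (j + 1)*(j + 3)^2*(j + 2)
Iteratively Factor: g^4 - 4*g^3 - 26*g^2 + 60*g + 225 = (g - 5)*(g^3 + g^2 - 21*g - 45) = (g - 5)*(g + 3)*(g^2 - 2*g - 15) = (g - 5)^2*(g + 3)*(g + 3)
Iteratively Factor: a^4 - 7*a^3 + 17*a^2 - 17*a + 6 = (a - 1)*(a^3 - 6*a^2 + 11*a - 6) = (a - 1)^2*(a^2 - 5*a + 6) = (a - 2)*(a - 1)^2*(a - 3)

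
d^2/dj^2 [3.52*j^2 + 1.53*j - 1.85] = 7.04000000000000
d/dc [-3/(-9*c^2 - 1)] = -54*c/(9*c^2 + 1)^2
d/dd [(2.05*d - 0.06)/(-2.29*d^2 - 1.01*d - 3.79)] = (4.6945*d^2 - 0.2748*d - 7.8301)/(5.2441*d^4 + 4.6258*d^3 + 18.3783*d^2 + 7.6558*d + 14.3641)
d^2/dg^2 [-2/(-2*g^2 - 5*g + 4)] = 4*(-4*g^2 - 10*g + (4*g + 5)^2 + 8)/(2*g^2 + 5*g - 4)^3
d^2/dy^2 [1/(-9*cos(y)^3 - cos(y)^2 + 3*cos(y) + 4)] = -((15*cos(y) + 8*cos(2*y) + 81*cos(3*y))*(9*cos(y)^3 + cos(y)^2 - 3*cos(y) - 4)/4 + 2*(27*cos(y)^2 + 2*cos(y) - 3)^2*sin(y)^2)/(9*cos(y)^3 + cos(y)^2 - 3*cos(y) - 4)^3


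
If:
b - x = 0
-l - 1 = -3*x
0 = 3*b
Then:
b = 0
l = -1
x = 0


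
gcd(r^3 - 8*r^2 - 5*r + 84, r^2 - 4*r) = r - 4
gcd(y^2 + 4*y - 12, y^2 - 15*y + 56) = 1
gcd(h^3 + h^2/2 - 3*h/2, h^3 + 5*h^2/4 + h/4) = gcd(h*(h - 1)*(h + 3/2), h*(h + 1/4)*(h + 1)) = h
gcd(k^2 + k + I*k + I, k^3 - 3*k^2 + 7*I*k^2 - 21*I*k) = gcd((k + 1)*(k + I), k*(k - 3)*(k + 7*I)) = 1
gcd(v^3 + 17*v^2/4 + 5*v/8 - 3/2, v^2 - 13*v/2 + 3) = v - 1/2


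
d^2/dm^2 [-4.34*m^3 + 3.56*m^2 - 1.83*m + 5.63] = 7.12 - 26.04*m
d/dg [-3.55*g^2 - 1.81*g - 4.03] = -7.1*g - 1.81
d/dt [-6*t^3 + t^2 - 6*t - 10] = -18*t^2 + 2*t - 6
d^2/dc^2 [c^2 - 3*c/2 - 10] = 2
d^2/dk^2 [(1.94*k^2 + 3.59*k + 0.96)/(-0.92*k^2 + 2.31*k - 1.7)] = (-14.322928*k^3 + 13.329696*k^2 + 45.929712*k - 46.651492)/(0.778688*k^6 - 5.865552*k^5 + 19.044276*k^4 - 34.003431*k^3 + 35.19051*k^2 - 20.0277*k + 4.913)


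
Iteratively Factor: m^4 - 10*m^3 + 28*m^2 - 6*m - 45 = (m - 3)*(m^3 - 7*m^2 + 7*m + 15) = (m - 3)^2*(m^2 - 4*m - 5) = (m - 5)*(m - 3)^2*(m + 1)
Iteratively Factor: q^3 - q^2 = (q)*(q^2 - q) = q*(q - 1)*(q)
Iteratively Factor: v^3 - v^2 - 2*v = (v + 1)*(v^2 - 2*v) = v*(v + 1)*(v - 2)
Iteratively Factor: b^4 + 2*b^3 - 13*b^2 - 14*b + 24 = (b - 3)*(b^3 + 5*b^2 + 2*b - 8) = (b - 3)*(b - 1)*(b^2 + 6*b + 8) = (b - 3)*(b - 1)*(b + 2)*(b + 4)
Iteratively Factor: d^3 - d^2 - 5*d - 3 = (d + 1)*(d^2 - 2*d - 3) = (d + 1)^2*(d - 3)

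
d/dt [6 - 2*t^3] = -6*t^2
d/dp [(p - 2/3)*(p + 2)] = 2*p + 4/3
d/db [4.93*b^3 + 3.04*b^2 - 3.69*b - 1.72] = 14.79*b^2 + 6.08*b - 3.69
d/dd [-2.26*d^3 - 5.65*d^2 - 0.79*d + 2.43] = -6.78*d^2 - 11.3*d - 0.79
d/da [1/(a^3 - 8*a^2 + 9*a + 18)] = (-3*a^2 + 16*a - 9)/(a^3 - 8*a^2 + 9*a + 18)^2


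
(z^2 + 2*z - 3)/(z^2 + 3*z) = (z - 1)/z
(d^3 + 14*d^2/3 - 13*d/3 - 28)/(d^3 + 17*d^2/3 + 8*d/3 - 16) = (3*d - 7)/(3*d - 4)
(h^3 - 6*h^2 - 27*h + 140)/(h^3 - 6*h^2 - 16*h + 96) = (h^2 - 2*h - 35)/(h^2 - 2*h - 24)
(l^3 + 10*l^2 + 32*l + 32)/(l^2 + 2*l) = l + 8 + 16/l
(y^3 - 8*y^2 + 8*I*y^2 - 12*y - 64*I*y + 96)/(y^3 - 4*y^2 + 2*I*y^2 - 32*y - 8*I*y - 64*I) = (y + 6*I)/(y + 4)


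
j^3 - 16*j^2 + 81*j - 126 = (j - 7)*(j - 6)*(j - 3)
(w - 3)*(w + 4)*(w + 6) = w^3 + 7*w^2 - 6*w - 72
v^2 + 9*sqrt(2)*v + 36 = (v + 3*sqrt(2))*(v + 6*sqrt(2))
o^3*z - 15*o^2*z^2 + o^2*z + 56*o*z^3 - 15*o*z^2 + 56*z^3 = (o - 8*z)*(o - 7*z)*(o*z + z)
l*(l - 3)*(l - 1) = l^3 - 4*l^2 + 3*l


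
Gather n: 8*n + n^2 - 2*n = n^2 + 6*n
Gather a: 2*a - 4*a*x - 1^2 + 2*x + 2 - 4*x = a*(2 - 4*x) - 2*x + 1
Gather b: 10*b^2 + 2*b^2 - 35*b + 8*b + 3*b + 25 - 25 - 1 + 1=12*b^2 - 24*b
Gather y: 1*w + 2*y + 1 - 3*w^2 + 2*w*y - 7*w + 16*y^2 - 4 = -3*w^2 - 6*w + 16*y^2 + y*(2*w + 2) - 3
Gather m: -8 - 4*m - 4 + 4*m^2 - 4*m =4*m^2 - 8*m - 12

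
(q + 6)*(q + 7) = q^2 + 13*q + 42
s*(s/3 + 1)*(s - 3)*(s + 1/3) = s^4/3 + s^3/9 - 3*s^2 - s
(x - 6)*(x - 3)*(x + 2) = x^3 - 7*x^2 + 36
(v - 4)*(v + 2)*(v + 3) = v^3 + v^2 - 14*v - 24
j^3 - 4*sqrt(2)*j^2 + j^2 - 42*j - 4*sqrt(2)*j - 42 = (j + 1)*(j - 7*sqrt(2))*(j + 3*sqrt(2))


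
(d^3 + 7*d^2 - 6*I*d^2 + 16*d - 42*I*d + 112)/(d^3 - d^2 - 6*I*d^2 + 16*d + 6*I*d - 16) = (d + 7)/(d - 1)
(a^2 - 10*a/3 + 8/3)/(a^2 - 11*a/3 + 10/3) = (3*a - 4)/(3*a - 5)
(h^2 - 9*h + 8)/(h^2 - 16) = (h^2 - 9*h + 8)/(h^2 - 16)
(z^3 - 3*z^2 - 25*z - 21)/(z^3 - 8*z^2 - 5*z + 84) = (z + 1)/(z - 4)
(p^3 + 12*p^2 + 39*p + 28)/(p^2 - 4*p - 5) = (p^2 + 11*p + 28)/(p - 5)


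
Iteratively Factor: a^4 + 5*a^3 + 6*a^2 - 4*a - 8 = (a - 1)*(a^3 + 6*a^2 + 12*a + 8) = (a - 1)*(a + 2)*(a^2 + 4*a + 4) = (a - 1)*(a + 2)^2*(a + 2)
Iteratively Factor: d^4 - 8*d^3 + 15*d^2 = (d - 5)*(d^3 - 3*d^2) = (d - 5)*(d - 3)*(d^2) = d*(d - 5)*(d - 3)*(d)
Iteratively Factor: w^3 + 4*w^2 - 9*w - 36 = (w - 3)*(w^2 + 7*w + 12) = (w - 3)*(w + 4)*(w + 3)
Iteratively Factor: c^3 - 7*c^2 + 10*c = (c)*(c^2 - 7*c + 10) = c*(c - 2)*(c - 5)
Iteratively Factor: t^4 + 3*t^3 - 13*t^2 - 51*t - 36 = (t + 1)*(t^3 + 2*t^2 - 15*t - 36) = (t - 4)*(t + 1)*(t^2 + 6*t + 9) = (t - 4)*(t + 1)*(t + 3)*(t + 3)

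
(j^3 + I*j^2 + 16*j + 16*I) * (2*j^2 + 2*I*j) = 2*j^5 + 4*I*j^4 + 30*j^3 + 64*I*j^2 - 32*j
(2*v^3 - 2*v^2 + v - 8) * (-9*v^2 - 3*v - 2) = -18*v^5 + 12*v^4 - 7*v^3 + 73*v^2 + 22*v + 16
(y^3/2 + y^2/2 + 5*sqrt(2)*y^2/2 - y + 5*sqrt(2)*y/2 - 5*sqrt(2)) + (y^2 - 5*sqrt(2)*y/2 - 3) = y^3/2 + 3*y^2/2 + 5*sqrt(2)*y^2/2 - y - 5*sqrt(2) - 3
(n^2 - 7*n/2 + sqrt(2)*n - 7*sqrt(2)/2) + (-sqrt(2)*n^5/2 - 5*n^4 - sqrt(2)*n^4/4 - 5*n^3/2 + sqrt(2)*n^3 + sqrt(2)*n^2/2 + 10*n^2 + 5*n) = -sqrt(2)*n^5/2 - 5*n^4 - sqrt(2)*n^4/4 - 5*n^3/2 + sqrt(2)*n^3 + sqrt(2)*n^2/2 + 11*n^2 + sqrt(2)*n + 3*n/2 - 7*sqrt(2)/2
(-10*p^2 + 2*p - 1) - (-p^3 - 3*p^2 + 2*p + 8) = p^3 - 7*p^2 - 9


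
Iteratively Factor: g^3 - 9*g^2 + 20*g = (g - 4)*(g^2 - 5*g) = (g - 5)*(g - 4)*(g)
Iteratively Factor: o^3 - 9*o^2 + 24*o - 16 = (o - 1)*(o^2 - 8*o + 16) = (o - 4)*(o - 1)*(o - 4)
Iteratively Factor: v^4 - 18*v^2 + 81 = (v + 3)*(v^3 - 3*v^2 - 9*v + 27) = (v + 3)^2*(v^2 - 6*v + 9) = (v - 3)*(v + 3)^2*(v - 3)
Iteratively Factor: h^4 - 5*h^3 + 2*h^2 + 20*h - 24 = (h - 3)*(h^3 - 2*h^2 - 4*h + 8) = (h - 3)*(h - 2)*(h^2 - 4) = (h - 3)*(h - 2)^2*(h + 2)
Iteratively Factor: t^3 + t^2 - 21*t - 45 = (t - 5)*(t^2 + 6*t + 9) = (t - 5)*(t + 3)*(t + 3)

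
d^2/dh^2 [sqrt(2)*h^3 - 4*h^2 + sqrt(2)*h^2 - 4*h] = 6*sqrt(2)*h - 8 + 2*sqrt(2)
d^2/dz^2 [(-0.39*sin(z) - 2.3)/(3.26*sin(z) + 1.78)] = (22.180388*sin(z)^2 - 12.110764*sin(z) - 44.360776)/(34.645976*sin(z)^3 + 56.751384*sin(z)^2 + 30.986952*sin(z) + 5.639752)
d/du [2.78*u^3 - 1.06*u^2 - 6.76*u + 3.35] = 8.34*u^2 - 2.12*u - 6.76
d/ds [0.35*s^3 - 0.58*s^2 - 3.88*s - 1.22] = 1.05*s^2 - 1.16*s - 3.88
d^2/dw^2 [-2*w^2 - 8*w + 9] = -4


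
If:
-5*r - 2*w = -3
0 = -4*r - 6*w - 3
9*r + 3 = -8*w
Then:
No Solution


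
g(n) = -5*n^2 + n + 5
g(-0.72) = 1.69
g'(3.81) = -37.10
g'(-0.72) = 8.20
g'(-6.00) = 61.00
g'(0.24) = -1.40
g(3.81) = -63.77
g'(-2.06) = 21.60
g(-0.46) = 3.48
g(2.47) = -23.03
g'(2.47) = -23.70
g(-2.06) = -18.28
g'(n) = 1 - 10*n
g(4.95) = -112.56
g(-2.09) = -18.93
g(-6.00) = -181.00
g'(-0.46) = 5.60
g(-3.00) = -43.00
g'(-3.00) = 31.00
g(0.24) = 4.95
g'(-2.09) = 21.90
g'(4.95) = -48.50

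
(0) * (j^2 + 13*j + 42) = 0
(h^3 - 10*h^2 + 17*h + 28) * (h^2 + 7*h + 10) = h^5 - 3*h^4 - 43*h^3 + 47*h^2 + 366*h + 280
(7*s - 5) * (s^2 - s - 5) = 7*s^3 - 12*s^2 - 30*s + 25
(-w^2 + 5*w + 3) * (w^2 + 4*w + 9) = -w^4 + w^3 + 14*w^2 + 57*w + 27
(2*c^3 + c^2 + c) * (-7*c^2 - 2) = -14*c^5 - 7*c^4 - 11*c^3 - 2*c^2 - 2*c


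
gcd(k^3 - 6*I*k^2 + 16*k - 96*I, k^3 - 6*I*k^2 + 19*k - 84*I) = k + 4*I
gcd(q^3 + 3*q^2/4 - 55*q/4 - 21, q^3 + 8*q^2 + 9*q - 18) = q + 3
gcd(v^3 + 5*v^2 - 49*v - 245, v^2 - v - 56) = v + 7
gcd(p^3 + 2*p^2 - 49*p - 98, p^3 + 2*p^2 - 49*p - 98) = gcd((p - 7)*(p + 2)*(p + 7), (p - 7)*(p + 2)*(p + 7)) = p^3 + 2*p^2 - 49*p - 98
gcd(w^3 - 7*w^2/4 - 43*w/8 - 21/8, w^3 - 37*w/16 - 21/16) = w^2 + 7*w/4 + 3/4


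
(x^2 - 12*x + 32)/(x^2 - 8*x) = (x - 4)/x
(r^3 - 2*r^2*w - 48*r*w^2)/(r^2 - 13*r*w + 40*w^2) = r*(r + 6*w)/(r - 5*w)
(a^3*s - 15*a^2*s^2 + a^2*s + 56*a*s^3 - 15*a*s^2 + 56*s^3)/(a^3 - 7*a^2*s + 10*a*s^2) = s*(a^3 - 15*a^2*s + a^2 + 56*a*s^2 - 15*a*s + 56*s^2)/(a*(a^2 - 7*a*s + 10*s^2))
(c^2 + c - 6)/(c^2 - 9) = (c - 2)/(c - 3)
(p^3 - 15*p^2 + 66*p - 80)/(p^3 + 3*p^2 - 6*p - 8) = (p^2 - 13*p + 40)/(p^2 + 5*p + 4)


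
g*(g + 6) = g^2 + 6*g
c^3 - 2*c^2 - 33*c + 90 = (c - 5)*(c - 3)*(c + 6)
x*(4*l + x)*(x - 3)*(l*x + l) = 4*l^2*x^3 - 8*l^2*x^2 - 12*l^2*x + l*x^4 - 2*l*x^3 - 3*l*x^2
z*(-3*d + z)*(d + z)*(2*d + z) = -6*d^3*z - 7*d^2*z^2 + z^4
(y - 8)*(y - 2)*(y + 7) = y^3 - 3*y^2 - 54*y + 112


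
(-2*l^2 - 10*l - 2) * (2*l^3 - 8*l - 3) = -4*l^5 - 20*l^4 + 12*l^3 + 86*l^2 + 46*l + 6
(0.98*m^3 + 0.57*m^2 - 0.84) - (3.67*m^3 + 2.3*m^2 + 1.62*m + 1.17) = -2.69*m^3 - 1.73*m^2 - 1.62*m - 2.01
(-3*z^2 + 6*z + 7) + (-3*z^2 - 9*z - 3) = -6*z^2 - 3*z + 4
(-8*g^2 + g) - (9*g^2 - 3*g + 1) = -17*g^2 + 4*g - 1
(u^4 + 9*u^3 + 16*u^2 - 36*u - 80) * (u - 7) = u^5 + 2*u^4 - 47*u^3 - 148*u^2 + 172*u + 560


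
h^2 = h^2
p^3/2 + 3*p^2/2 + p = p*(p/2 + 1/2)*(p + 2)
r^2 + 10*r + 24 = (r + 4)*(r + 6)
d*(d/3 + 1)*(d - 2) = d^3/3 + d^2/3 - 2*d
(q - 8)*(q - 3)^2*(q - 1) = q^4 - 15*q^3 + 71*q^2 - 129*q + 72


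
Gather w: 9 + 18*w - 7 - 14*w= 4*w + 2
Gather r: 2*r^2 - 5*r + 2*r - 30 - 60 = 2*r^2 - 3*r - 90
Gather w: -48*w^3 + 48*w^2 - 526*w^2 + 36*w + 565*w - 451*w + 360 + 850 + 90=-48*w^3 - 478*w^2 + 150*w + 1300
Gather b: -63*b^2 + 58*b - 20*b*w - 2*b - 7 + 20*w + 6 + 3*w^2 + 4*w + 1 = -63*b^2 + b*(56 - 20*w) + 3*w^2 + 24*w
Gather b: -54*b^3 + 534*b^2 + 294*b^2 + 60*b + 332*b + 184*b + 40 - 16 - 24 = -54*b^3 + 828*b^2 + 576*b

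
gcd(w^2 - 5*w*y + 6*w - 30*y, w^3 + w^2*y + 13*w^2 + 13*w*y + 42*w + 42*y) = w + 6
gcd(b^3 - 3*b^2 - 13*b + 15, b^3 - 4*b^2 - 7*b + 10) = b^2 - 6*b + 5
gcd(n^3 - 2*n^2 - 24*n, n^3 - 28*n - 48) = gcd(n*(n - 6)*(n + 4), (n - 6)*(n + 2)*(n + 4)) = n^2 - 2*n - 24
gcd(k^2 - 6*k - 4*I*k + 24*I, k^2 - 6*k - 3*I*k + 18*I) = k - 6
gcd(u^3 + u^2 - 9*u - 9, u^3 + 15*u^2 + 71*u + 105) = u + 3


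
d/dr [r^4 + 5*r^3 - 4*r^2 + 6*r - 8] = 4*r^3 + 15*r^2 - 8*r + 6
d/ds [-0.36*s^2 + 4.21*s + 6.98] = 4.21 - 0.72*s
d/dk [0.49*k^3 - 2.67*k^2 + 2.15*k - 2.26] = 1.47*k^2 - 5.34*k + 2.15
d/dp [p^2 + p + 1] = 2*p + 1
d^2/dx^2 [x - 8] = 0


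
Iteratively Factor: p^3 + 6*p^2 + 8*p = (p + 4)*(p^2 + 2*p) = p*(p + 4)*(p + 2)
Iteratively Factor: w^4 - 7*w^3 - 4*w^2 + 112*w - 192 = (w - 4)*(w^3 - 3*w^2 - 16*w + 48) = (w - 4)*(w - 3)*(w^2 - 16) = (w - 4)^2*(w - 3)*(w + 4)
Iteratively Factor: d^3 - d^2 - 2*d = (d + 1)*(d^2 - 2*d) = d*(d + 1)*(d - 2)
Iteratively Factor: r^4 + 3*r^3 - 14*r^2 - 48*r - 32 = (r - 4)*(r^3 + 7*r^2 + 14*r + 8) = (r - 4)*(r + 2)*(r^2 + 5*r + 4) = (r - 4)*(r + 2)*(r + 4)*(r + 1)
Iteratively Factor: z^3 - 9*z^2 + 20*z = (z - 5)*(z^2 - 4*z) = (z - 5)*(z - 4)*(z)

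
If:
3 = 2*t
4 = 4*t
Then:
No Solution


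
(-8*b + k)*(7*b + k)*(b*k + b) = -56*b^3*k - 56*b^3 - b^2*k^2 - b^2*k + b*k^3 + b*k^2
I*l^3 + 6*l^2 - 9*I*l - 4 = (l - 4*I)*(l - I)*(I*l + 1)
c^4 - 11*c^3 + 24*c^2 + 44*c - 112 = (c - 7)*(c - 4)*(c - 2)*(c + 2)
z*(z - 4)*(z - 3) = z^3 - 7*z^2 + 12*z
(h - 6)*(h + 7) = h^2 + h - 42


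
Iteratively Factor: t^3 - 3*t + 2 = (t - 1)*(t^2 + t - 2) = (t - 1)*(t + 2)*(t - 1)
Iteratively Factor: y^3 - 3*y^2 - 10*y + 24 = (y - 2)*(y^2 - y - 12) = (y - 2)*(y + 3)*(y - 4)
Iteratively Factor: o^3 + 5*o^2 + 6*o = (o + 2)*(o^2 + 3*o) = (o + 2)*(o + 3)*(o)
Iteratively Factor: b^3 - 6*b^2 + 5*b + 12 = (b + 1)*(b^2 - 7*b + 12) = (b - 4)*(b + 1)*(b - 3)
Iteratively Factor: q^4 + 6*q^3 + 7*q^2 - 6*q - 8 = (q + 4)*(q^3 + 2*q^2 - q - 2) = (q + 1)*(q + 4)*(q^2 + q - 2) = (q - 1)*(q + 1)*(q + 4)*(q + 2)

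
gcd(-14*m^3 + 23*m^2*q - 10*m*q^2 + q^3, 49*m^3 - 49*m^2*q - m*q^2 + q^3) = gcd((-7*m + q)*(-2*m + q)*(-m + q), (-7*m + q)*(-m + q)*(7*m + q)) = 7*m^2 - 8*m*q + q^2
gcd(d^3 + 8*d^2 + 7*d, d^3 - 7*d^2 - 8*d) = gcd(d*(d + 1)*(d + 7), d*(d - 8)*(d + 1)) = d^2 + d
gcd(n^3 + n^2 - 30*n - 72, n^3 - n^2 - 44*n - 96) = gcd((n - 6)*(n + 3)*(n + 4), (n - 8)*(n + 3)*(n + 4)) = n^2 + 7*n + 12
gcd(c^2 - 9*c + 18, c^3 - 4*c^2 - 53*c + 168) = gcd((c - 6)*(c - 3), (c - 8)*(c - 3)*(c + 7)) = c - 3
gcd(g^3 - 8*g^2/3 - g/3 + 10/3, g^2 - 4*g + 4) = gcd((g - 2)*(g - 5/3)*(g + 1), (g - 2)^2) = g - 2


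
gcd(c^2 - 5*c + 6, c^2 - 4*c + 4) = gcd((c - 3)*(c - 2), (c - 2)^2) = c - 2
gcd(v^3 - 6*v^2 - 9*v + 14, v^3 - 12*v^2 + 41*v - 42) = v - 7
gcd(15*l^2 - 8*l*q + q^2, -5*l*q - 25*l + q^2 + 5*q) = -5*l + q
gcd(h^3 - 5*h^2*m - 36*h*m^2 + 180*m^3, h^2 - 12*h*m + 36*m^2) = h - 6*m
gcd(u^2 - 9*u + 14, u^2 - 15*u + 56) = u - 7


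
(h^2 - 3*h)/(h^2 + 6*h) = (h - 3)/(h + 6)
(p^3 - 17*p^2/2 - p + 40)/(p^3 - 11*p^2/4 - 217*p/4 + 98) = 2*(2*p^2 - p - 10)/(4*p^2 + 21*p - 49)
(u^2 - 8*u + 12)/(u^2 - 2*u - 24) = (u - 2)/(u + 4)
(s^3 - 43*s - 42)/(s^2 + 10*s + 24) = (s^2 - 6*s - 7)/(s + 4)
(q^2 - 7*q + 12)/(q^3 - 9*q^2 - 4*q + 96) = (q - 3)/(q^2 - 5*q - 24)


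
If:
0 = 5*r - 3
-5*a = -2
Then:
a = 2/5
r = 3/5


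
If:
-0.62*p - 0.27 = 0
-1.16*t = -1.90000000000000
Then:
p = -0.44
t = 1.64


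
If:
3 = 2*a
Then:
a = 3/2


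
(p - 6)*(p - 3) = p^2 - 9*p + 18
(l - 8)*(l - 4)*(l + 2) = l^3 - 10*l^2 + 8*l + 64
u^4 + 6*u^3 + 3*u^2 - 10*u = u*(u - 1)*(u + 2)*(u + 5)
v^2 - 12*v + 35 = (v - 7)*(v - 5)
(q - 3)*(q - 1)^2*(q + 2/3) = q^4 - 13*q^3/3 + 11*q^2/3 + 5*q/3 - 2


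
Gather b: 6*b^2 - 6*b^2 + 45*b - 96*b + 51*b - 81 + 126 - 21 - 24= 0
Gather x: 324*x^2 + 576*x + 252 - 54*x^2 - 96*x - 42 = 270*x^2 + 480*x + 210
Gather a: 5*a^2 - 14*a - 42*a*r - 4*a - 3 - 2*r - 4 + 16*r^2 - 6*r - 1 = 5*a^2 + a*(-42*r - 18) + 16*r^2 - 8*r - 8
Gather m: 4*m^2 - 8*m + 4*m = 4*m^2 - 4*m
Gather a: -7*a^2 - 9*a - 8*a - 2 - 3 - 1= -7*a^2 - 17*a - 6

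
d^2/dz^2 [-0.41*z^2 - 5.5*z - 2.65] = -0.820000000000000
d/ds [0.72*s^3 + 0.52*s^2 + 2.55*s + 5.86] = 2.16*s^2 + 1.04*s + 2.55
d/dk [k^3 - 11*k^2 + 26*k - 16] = 3*k^2 - 22*k + 26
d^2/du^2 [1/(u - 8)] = 2/(u - 8)^3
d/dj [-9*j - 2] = -9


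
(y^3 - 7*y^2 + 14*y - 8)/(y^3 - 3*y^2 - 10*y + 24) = (y - 1)/(y + 3)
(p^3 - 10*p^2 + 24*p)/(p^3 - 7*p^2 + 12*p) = (p - 6)/(p - 3)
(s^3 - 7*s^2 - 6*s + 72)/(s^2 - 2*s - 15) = (s^2 - 10*s + 24)/(s - 5)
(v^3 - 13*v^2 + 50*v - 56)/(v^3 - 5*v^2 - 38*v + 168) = (v - 2)/(v + 6)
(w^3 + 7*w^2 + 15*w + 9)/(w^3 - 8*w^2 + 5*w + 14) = (w^2 + 6*w + 9)/(w^2 - 9*w + 14)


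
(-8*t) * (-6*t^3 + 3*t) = 48*t^4 - 24*t^2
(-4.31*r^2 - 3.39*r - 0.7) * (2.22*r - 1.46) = -9.5682*r^3 - 1.2332*r^2 + 3.3954*r + 1.022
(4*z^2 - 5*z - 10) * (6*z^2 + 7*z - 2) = 24*z^4 - 2*z^3 - 103*z^2 - 60*z + 20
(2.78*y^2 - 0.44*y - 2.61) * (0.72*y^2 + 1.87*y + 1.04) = 2.0016*y^4 + 4.8818*y^3 + 0.1892*y^2 - 5.3383*y - 2.7144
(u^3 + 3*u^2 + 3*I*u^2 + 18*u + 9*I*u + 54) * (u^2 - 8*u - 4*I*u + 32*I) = u^5 - 5*u^4 - I*u^4 + 6*u^3 + 5*I*u^3 - 150*u^2 - 48*I*u^2 - 720*u + 360*I*u + 1728*I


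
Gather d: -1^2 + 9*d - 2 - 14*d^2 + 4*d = -14*d^2 + 13*d - 3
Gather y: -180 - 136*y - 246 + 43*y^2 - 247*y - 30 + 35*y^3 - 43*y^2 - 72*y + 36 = 35*y^3 - 455*y - 420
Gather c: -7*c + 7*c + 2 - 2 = 0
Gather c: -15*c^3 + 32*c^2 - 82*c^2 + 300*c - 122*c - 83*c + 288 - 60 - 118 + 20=-15*c^3 - 50*c^2 + 95*c + 130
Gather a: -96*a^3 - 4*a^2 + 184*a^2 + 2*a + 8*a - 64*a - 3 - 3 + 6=-96*a^3 + 180*a^2 - 54*a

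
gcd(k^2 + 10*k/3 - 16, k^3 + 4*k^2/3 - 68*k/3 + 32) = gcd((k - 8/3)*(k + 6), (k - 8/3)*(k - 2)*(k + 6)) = k^2 + 10*k/3 - 16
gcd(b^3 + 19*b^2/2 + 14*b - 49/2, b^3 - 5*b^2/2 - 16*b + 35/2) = b^2 + 5*b/2 - 7/2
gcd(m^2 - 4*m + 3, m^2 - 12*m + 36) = 1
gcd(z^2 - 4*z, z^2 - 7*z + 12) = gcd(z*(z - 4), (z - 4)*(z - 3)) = z - 4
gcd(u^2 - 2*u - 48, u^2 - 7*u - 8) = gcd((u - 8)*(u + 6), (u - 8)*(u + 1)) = u - 8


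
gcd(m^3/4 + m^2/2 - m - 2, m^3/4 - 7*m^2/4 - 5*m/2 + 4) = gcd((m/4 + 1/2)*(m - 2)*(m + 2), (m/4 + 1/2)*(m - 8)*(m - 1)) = m + 2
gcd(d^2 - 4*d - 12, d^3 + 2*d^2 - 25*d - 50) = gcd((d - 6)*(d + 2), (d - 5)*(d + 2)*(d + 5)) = d + 2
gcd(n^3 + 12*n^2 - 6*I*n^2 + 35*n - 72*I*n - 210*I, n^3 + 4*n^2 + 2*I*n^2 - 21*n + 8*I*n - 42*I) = n + 7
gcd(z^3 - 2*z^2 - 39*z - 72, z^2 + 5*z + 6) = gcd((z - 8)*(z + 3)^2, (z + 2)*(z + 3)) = z + 3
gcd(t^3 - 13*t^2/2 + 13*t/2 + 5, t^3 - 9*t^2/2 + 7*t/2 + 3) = t^2 - 3*t/2 - 1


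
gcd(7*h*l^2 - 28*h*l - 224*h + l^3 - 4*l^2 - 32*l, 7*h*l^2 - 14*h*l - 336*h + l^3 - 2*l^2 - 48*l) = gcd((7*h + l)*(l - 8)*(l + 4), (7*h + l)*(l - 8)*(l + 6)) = 7*h*l - 56*h + l^2 - 8*l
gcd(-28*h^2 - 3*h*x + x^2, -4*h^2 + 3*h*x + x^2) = 4*h + x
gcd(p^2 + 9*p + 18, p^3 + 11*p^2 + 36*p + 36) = p^2 + 9*p + 18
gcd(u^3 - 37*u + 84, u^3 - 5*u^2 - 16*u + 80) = u - 4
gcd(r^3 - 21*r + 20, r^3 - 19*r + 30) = r + 5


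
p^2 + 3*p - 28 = (p - 4)*(p + 7)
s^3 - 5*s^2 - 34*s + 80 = (s - 8)*(s - 2)*(s + 5)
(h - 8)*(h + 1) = h^2 - 7*h - 8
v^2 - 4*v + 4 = (v - 2)^2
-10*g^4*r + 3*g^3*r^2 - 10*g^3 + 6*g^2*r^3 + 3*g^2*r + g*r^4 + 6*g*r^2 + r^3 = (-g + r)*(2*g + r)*(5*g + r)*(g*r + 1)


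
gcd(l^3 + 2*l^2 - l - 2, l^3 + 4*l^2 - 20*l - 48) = l + 2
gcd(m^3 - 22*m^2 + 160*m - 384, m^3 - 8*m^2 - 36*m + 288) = m^2 - 14*m + 48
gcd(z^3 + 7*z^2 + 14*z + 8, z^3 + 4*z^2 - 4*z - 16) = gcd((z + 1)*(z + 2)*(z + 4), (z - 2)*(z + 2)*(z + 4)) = z^2 + 6*z + 8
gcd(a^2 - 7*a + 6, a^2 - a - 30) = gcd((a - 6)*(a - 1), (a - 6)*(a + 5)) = a - 6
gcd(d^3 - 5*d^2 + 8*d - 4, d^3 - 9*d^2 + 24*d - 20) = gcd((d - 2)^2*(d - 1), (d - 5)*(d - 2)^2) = d^2 - 4*d + 4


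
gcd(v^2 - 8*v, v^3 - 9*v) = v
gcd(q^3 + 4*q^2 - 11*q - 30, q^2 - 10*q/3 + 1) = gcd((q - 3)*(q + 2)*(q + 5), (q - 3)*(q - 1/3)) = q - 3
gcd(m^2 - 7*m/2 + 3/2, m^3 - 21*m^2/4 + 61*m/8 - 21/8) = m^2 - 7*m/2 + 3/2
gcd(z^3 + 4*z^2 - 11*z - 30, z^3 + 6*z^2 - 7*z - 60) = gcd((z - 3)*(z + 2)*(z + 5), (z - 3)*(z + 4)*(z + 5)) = z^2 + 2*z - 15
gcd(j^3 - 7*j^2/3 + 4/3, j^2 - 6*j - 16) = 1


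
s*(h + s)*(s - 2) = h*s^2 - 2*h*s + s^3 - 2*s^2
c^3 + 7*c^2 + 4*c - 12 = (c - 1)*(c + 2)*(c + 6)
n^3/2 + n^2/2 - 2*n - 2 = (n/2 + 1)*(n - 2)*(n + 1)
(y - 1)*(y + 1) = y^2 - 1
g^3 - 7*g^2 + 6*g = g*(g - 6)*(g - 1)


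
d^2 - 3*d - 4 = (d - 4)*(d + 1)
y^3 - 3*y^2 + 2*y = y*(y - 2)*(y - 1)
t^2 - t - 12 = (t - 4)*(t + 3)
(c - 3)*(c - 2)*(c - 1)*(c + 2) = c^4 - 4*c^3 - c^2 + 16*c - 12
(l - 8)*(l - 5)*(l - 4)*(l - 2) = l^4 - 19*l^3 + 126*l^2 - 344*l + 320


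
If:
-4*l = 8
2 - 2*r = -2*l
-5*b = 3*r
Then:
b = 3/5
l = -2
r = -1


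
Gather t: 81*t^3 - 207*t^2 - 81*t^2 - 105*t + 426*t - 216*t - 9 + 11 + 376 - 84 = 81*t^3 - 288*t^2 + 105*t + 294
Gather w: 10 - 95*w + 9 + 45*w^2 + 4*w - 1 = 45*w^2 - 91*w + 18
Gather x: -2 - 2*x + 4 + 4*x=2*x + 2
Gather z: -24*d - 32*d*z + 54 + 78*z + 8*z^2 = -24*d + 8*z^2 + z*(78 - 32*d) + 54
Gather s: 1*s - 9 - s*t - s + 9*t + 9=-s*t + 9*t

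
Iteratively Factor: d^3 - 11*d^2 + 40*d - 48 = (d - 4)*(d^2 - 7*d + 12) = (d - 4)^2*(d - 3)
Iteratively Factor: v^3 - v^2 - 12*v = (v)*(v^2 - v - 12) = v*(v + 3)*(v - 4)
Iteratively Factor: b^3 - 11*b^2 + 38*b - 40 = (b - 2)*(b^2 - 9*b + 20) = (b - 4)*(b - 2)*(b - 5)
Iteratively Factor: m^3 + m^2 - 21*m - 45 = (m + 3)*(m^2 - 2*m - 15) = (m + 3)^2*(m - 5)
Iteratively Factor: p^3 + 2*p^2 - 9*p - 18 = (p - 3)*(p^2 + 5*p + 6) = (p - 3)*(p + 3)*(p + 2)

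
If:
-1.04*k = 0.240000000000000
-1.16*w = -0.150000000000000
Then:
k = -0.23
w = 0.13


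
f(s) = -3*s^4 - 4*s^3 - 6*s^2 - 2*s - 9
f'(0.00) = -2.00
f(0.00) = -9.00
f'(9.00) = -9830.00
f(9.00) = -23112.00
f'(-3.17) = 297.71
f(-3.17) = -238.47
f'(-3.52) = 414.93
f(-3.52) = -362.41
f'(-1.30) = 19.68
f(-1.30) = -16.32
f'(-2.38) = 120.36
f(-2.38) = -80.56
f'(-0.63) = 3.80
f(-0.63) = -9.59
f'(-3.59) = 441.64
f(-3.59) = -392.38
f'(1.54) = -92.77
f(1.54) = -57.79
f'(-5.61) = 1806.36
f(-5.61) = -2451.86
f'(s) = -12*s^3 - 12*s^2 - 12*s - 2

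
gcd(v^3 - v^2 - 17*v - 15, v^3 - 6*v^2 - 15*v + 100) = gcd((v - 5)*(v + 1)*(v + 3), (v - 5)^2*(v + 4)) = v - 5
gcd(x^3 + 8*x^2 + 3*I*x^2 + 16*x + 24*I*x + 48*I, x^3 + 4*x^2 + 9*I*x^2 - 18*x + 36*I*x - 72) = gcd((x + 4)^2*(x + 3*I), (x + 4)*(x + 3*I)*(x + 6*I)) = x^2 + x*(4 + 3*I) + 12*I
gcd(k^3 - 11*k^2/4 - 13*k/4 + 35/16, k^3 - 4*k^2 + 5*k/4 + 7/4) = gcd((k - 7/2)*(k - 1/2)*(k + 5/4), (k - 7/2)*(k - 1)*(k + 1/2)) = k - 7/2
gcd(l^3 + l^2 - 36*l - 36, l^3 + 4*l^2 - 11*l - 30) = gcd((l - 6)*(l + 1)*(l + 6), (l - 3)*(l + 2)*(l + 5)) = 1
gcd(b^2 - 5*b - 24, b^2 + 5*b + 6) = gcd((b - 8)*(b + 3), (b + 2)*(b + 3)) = b + 3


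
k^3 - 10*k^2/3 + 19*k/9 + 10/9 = (k - 2)*(k - 5/3)*(k + 1/3)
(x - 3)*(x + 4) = x^2 + x - 12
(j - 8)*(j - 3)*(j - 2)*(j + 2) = j^4 - 11*j^3 + 20*j^2 + 44*j - 96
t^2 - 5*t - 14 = (t - 7)*(t + 2)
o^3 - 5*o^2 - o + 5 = (o - 5)*(o - 1)*(o + 1)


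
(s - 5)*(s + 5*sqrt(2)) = s^2 - 5*s + 5*sqrt(2)*s - 25*sqrt(2)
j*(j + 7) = j^2 + 7*j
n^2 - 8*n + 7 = (n - 7)*(n - 1)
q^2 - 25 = (q - 5)*(q + 5)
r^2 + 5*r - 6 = (r - 1)*(r + 6)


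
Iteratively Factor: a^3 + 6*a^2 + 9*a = (a + 3)*(a^2 + 3*a) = (a + 3)^2*(a)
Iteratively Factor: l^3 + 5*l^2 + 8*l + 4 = (l + 2)*(l^2 + 3*l + 2) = (l + 1)*(l + 2)*(l + 2)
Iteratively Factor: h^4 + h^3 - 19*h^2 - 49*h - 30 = (h + 3)*(h^3 - 2*h^2 - 13*h - 10) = (h - 5)*(h + 3)*(h^2 + 3*h + 2) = (h - 5)*(h + 2)*(h + 3)*(h + 1)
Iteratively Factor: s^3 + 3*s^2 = (s)*(s^2 + 3*s) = s^2*(s + 3)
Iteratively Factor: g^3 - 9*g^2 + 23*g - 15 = (g - 3)*(g^2 - 6*g + 5) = (g - 5)*(g - 3)*(g - 1)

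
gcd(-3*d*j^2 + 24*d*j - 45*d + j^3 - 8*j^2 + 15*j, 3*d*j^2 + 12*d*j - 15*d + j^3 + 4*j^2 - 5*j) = 1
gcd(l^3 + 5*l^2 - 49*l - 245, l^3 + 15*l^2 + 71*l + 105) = l^2 + 12*l + 35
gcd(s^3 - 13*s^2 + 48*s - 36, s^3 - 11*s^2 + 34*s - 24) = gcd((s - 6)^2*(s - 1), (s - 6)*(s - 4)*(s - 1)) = s^2 - 7*s + 6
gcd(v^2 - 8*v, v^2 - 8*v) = v^2 - 8*v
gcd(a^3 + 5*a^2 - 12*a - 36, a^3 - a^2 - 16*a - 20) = a + 2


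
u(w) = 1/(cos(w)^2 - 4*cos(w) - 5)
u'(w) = (2*sin(w)*cos(w) - 4*sin(w))/(cos(w)^2 - 4*cos(w) - 5)^2 = 2*(cos(w) - 2)*sin(w)/(sin(w)^2 + 4*cos(w) + 4)^2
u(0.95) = -0.14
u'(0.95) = -0.05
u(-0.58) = -0.13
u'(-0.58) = 0.02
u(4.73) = -0.20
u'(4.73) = 0.15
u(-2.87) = -4.57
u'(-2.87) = 33.28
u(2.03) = -0.33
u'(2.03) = -0.48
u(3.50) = -2.65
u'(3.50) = 14.48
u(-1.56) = -0.20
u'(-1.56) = 0.16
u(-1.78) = -0.24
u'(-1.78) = 0.25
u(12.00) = -0.13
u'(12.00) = 0.02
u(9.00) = -1.90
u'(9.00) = -8.69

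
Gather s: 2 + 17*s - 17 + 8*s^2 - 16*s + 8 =8*s^2 + s - 7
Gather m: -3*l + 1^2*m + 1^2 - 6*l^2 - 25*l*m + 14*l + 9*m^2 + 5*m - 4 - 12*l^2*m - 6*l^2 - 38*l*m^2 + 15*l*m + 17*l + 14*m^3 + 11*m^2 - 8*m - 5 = -12*l^2 + 28*l + 14*m^3 + m^2*(20 - 38*l) + m*(-12*l^2 - 10*l - 2) - 8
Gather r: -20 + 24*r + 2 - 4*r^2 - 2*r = -4*r^2 + 22*r - 18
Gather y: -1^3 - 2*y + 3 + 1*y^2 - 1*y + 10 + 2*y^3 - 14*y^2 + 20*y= 2*y^3 - 13*y^2 + 17*y + 12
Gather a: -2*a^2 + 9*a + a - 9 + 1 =-2*a^2 + 10*a - 8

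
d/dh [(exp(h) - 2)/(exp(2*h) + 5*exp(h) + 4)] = (-(exp(h) - 2)*(2*exp(h) + 5) + exp(2*h) + 5*exp(h) + 4)*exp(h)/(exp(2*h) + 5*exp(h) + 4)^2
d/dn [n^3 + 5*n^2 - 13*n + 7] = 3*n^2 + 10*n - 13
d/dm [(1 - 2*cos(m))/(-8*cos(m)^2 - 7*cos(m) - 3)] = (16*cos(m)^2 - 16*cos(m) - 13)*sin(m)/(-8*sin(m)^2 + 7*cos(m) + 11)^2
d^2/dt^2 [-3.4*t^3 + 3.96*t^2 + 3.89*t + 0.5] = 7.92 - 20.4*t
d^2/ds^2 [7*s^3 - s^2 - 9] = 42*s - 2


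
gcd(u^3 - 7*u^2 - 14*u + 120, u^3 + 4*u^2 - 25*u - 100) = u^2 - u - 20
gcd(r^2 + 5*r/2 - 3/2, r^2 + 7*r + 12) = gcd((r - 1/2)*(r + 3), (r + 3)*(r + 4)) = r + 3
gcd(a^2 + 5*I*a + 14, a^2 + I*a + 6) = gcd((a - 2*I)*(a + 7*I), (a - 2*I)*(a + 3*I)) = a - 2*I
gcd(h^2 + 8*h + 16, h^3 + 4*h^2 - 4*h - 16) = h + 4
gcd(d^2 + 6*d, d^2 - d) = d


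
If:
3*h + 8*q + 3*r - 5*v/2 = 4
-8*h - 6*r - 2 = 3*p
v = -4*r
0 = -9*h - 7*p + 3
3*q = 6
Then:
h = 205/251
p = -156/251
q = 2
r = -279/251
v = 1116/251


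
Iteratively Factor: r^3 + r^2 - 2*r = (r + 2)*(r^2 - r) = (r - 1)*(r + 2)*(r)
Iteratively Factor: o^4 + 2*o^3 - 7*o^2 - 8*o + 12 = (o + 2)*(o^3 - 7*o + 6) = (o - 2)*(o + 2)*(o^2 + 2*o - 3) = (o - 2)*(o - 1)*(o + 2)*(o + 3)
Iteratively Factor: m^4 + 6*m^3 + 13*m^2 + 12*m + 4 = (m + 1)*(m^3 + 5*m^2 + 8*m + 4) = (m + 1)*(m + 2)*(m^2 + 3*m + 2) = (m + 1)^2*(m + 2)*(m + 2)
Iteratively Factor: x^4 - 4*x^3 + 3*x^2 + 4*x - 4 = (x - 2)*(x^3 - 2*x^2 - x + 2) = (x - 2)*(x - 1)*(x^2 - x - 2) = (x - 2)^2*(x - 1)*(x + 1)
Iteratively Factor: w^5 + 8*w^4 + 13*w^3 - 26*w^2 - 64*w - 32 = (w + 1)*(w^4 + 7*w^3 + 6*w^2 - 32*w - 32) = (w + 1)*(w + 4)*(w^3 + 3*w^2 - 6*w - 8) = (w - 2)*(w + 1)*(w + 4)*(w^2 + 5*w + 4) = (w - 2)*(w + 1)*(w + 4)^2*(w + 1)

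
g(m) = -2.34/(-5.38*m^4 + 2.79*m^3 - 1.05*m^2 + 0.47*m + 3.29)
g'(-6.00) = 0.00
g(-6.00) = 0.00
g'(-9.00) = 0.00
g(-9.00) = 0.00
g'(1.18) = -5.01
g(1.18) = 0.68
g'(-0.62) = 18.38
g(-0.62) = -2.06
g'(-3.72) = 0.00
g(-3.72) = 0.00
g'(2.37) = -0.03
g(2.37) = 0.02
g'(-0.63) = 23.06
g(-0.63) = -2.27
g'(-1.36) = 0.28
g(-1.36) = 0.09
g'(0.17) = 0.05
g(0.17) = -0.70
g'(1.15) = -7.44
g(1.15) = 0.86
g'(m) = -2.34*(21.52*m^3 - 8.37*m^2 + 2.1*m - 0.47)/(-5.38*m^4 + 2.79*m^3 - 1.05*m^2 + 0.47*m + 3.29)^2 = (-50.3568*m^3 + 19.5858*m^2 - 4.914*m + 1.0998)/(-5.38*m^4 + 2.79*m^3 - 1.05*m^2 + 0.47*m + 3.29)^2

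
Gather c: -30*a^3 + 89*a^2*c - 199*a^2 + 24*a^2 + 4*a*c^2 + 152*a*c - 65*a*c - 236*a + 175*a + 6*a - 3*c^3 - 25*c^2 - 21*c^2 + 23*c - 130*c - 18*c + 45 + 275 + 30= -30*a^3 - 175*a^2 - 55*a - 3*c^3 + c^2*(4*a - 46) + c*(89*a^2 + 87*a - 125) + 350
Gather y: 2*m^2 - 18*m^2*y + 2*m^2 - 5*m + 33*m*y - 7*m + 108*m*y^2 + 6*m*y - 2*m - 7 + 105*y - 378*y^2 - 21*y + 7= 4*m^2 - 14*m + y^2*(108*m - 378) + y*(-18*m^2 + 39*m + 84)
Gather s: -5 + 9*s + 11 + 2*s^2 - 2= 2*s^2 + 9*s + 4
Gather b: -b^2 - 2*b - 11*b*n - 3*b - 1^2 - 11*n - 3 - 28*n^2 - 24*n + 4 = -b^2 + b*(-11*n - 5) - 28*n^2 - 35*n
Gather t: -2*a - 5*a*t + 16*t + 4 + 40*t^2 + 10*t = -2*a + 40*t^2 + t*(26 - 5*a) + 4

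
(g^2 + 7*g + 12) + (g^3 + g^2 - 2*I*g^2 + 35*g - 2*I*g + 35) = g^3 + 2*g^2 - 2*I*g^2 + 42*g - 2*I*g + 47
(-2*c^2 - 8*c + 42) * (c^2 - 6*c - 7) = -2*c^4 + 4*c^3 + 104*c^2 - 196*c - 294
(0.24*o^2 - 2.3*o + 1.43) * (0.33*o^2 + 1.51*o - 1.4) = 0.0792*o^4 - 0.3966*o^3 - 3.3371*o^2 + 5.3793*o - 2.002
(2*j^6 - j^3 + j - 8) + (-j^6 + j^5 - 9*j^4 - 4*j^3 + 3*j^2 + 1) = j^6 + j^5 - 9*j^4 - 5*j^3 + 3*j^2 + j - 7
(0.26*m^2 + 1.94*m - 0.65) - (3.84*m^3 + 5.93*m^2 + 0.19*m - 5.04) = -3.84*m^3 - 5.67*m^2 + 1.75*m + 4.39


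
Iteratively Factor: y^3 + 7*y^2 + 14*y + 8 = (y + 2)*(y^2 + 5*y + 4) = (y + 2)*(y + 4)*(y + 1)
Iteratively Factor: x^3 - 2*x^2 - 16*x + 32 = (x - 2)*(x^2 - 16) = (x - 4)*(x - 2)*(x + 4)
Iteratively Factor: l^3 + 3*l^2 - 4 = (l - 1)*(l^2 + 4*l + 4) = (l - 1)*(l + 2)*(l + 2)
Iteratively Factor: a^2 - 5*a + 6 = (a - 3)*(a - 2)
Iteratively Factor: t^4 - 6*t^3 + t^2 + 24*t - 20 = (t + 2)*(t^3 - 8*t^2 + 17*t - 10) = (t - 2)*(t + 2)*(t^2 - 6*t + 5) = (t - 2)*(t - 1)*(t + 2)*(t - 5)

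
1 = 1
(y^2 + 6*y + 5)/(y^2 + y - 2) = (y^2 + 6*y + 5)/(y^2 + y - 2)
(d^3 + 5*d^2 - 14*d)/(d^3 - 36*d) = (d^2 + 5*d - 14)/(d^2 - 36)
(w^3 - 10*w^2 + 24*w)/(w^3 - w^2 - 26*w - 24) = w*(w - 4)/(w^2 + 5*w + 4)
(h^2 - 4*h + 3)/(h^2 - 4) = (h^2 - 4*h + 3)/(h^2 - 4)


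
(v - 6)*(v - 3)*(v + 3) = v^3 - 6*v^2 - 9*v + 54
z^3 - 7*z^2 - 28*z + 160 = (z - 8)*(z - 4)*(z + 5)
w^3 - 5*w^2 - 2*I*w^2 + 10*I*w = w*(w - 5)*(w - 2*I)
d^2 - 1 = (d - 1)*(d + 1)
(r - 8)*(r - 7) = r^2 - 15*r + 56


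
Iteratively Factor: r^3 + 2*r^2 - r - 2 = (r - 1)*(r^2 + 3*r + 2) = (r - 1)*(r + 2)*(r + 1)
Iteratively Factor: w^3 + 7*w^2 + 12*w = (w)*(w^2 + 7*w + 12) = w*(w + 4)*(w + 3)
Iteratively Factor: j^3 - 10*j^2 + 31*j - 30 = (j - 5)*(j^2 - 5*j + 6) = (j - 5)*(j - 3)*(j - 2)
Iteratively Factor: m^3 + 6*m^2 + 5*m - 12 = (m - 1)*(m^2 + 7*m + 12) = (m - 1)*(m + 4)*(m + 3)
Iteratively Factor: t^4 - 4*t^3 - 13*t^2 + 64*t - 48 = (t - 3)*(t^3 - t^2 - 16*t + 16) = (t - 3)*(t + 4)*(t^2 - 5*t + 4) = (t - 3)*(t - 1)*(t + 4)*(t - 4)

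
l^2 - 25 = (l - 5)*(l + 5)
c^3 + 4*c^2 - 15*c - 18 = (c - 3)*(c + 1)*(c + 6)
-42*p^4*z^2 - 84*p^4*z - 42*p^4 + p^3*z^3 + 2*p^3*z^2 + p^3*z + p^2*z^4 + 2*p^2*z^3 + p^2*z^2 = (-6*p + z)*(7*p + z)*(p*z + p)^2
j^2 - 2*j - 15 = (j - 5)*(j + 3)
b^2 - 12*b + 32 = (b - 8)*(b - 4)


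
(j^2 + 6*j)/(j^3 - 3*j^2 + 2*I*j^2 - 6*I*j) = (j + 6)/(j^2 + j*(-3 + 2*I) - 6*I)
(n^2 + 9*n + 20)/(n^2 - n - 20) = (n + 5)/(n - 5)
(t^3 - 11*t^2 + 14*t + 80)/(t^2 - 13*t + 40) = t + 2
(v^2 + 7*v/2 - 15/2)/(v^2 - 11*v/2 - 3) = (-2*v^2 - 7*v + 15)/(-2*v^2 + 11*v + 6)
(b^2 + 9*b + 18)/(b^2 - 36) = (b + 3)/(b - 6)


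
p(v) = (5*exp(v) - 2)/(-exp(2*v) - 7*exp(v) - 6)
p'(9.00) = 0.00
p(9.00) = 0.00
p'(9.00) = 0.00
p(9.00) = 0.00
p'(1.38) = 0.03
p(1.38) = -0.36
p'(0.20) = -0.20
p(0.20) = -0.26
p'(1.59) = 0.07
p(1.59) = -0.35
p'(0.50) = -0.15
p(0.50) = -0.31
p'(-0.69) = -0.24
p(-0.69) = -0.05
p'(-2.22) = -0.11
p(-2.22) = 0.22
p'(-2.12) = -0.11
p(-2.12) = 0.20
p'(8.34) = 0.00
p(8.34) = -0.00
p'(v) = (5*exp(v) - 2)*(2*exp(2*v) + 7*exp(v))/(-exp(2*v) - 7*exp(v) - 6)^2 + 5*exp(v)/(-exp(2*v) - 7*exp(v) - 6) = (5*exp(2*v) - 4*exp(v) - 44)*exp(v)/(exp(4*v) + 14*exp(3*v) + 61*exp(2*v) + 84*exp(v) + 36)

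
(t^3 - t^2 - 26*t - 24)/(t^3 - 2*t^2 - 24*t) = (t + 1)/t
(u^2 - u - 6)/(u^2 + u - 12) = (u + 2)/(u + 4)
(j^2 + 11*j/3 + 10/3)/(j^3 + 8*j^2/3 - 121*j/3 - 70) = (j + 2)/(j^2 + j - 42)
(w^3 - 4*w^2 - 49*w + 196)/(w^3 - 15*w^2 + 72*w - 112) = (w + 7)/(w - 4)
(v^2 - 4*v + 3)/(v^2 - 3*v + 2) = (v - 3)/(v - 2)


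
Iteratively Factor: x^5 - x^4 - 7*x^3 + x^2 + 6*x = (x - 3)*(x^4 + 2*x^3 - x^2 - 2*x) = x*(x - 3)*(x^3 + 2*x^2 - x - 2) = x*(x - 3)*(x + 2)*(x^2 - 1) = x*(x - 3)*(x - 1)*(x + 2)*(x + 1)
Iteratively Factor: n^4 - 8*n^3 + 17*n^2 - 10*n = (n - 1)*(n^3 - 7*n^2 + 10*n) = (n - 2)*(n - 1)*(n^2 - 5*n) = n*(n - 2)*(n - 1)*(n - 5)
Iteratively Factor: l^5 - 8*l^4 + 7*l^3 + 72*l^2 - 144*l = (l)*(l^4 - 8*l^3 + 7*l^2 + 72*l - 144) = l*(l - 3)*(l^3 - 5*l^2 - 8*l + 48) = l*(l - 4)*(l - 3)*(l^2 - l - 12) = l*(l - 4)^2*(l - 3)*(l + 3)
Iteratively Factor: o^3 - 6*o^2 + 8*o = (o)*(o^2 - 6*o + 8) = o*(o - 2)*(o - 4)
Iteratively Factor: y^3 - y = (y)*(y^2 - 1) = y*(y + 1)*(y - 1)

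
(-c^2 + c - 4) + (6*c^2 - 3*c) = 5*c^2 - 2*c - 4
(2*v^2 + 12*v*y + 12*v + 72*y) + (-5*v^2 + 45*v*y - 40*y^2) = -3*v^2 + 57*v*y + 12*v - 40*y^2 + 72*y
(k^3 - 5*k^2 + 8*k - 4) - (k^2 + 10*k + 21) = k^3 - 6*k^2 - 2*k - 25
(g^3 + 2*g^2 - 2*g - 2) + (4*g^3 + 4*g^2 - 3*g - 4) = 5*g^3 + 6*g^2 - 5*g - 6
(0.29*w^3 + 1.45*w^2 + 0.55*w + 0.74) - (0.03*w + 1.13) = 0.29*w^3 + 1.45*w^2 + 0.52*w - 0.39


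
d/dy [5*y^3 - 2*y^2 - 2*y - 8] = 15*y^2 - 4*y - 2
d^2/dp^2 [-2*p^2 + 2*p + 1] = -4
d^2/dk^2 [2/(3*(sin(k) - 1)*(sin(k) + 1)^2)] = 2*(7*sin(k)/cos(k)^2 + 9 - 13/cos(k)^2)/(3*(sin(k) + 1)*cos(k)^2)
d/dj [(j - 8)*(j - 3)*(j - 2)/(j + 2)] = (2*j^3 - 7*j^2 - 52*j + 140)/(j^2 + 4*j + 4)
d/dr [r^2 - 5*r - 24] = 2*r - 5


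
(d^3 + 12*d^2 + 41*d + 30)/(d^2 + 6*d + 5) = d + 6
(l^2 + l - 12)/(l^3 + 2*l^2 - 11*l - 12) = 1/(l + 1)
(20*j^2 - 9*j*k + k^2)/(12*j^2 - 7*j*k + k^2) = (5*j - k)/(3*j - k)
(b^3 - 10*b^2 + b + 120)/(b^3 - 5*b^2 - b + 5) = (b^2 - 5*b - 24)/(b^2 - 1)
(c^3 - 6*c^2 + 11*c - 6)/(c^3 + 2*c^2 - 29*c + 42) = (c - 1)/(c + 7)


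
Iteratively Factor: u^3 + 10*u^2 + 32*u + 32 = (u + 4)*(u^2 + 6*u + 8) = (u + 2)*(u + 4)*(u + 4)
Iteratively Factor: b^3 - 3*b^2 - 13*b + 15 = (b - 1)*(b^2 - 2*b - 15) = (b - 5)*(b - 1)*(b + 3)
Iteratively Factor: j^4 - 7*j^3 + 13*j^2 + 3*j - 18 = (j - 2)*(j^3 - 5*j^2 + 3*j + 9) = (j - 3)*(j - 2)*(j^2 - 2*j - 3) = (j - 3)*(j - 2)*(j + 1)*(j - 3)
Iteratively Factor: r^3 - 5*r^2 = (r - 5)*(r^2) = r*(r - 5)*(r)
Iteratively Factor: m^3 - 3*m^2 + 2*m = (m - 1)*(m^2 - 2*m) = m*(m - 1)*(m - 2)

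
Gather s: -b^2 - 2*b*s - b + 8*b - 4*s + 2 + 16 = -b^2 + 7*b + s*(-2*b - 4) + 18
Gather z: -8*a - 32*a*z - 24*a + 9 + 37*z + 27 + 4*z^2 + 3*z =-32*a + 4*z^2 + z*(40 - 32*a) + 36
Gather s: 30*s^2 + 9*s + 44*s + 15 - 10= 30*s^2 + 53*s + 5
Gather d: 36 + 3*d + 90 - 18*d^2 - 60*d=-18*d^2 - 57*d + 126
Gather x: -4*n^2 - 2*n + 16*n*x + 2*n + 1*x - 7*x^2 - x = -4*n^2 + 16*n*x - 7*x^2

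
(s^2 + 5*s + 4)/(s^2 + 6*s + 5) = (s + 4)/(s + 5)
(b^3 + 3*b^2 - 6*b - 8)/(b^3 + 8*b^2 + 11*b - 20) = (b^2 - b - 2)/(b^2 + 4*b - 5)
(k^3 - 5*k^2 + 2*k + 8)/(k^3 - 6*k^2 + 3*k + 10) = (k - 4)/(k - 5)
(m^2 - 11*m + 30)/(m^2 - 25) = (m - 6)/(m + 5)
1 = 1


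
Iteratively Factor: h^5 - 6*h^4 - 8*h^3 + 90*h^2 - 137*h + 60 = (h - 5)*(h^4 - h^3 - 13*h^2 + 25*h - 12) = (h - 5)*(h - 3)*(h^3 + 2*h^2 - 7*h + 4) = (h - 5)*(h - 3)*(h - 1)*(h^2 + 3*h - 4) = (h - 5)*(h - 3)*(h - 1)*(h + 4)*(h - 1)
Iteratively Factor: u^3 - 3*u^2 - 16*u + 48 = (u - 3)*(u^2 - 16) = (u - 4)*(u - 3)*(u + 4)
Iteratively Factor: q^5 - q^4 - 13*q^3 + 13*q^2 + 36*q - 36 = (q + 2)*(q^4 - 3*q^3 - 7*q^2 + 27*q - 18) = (q - 3)*(q + 2)*(q^3 - 7*q + 6) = (q - 3)*(q + 2)*(q + 3)*(q^2 - 3*q + 2) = (q - 3)*(q - 1)*(q + 2)*(q + 3)*(q - 2)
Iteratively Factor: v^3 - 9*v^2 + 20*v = (v)*(v^2 - 9*v + 20) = v*(v - 4)*(v - 5)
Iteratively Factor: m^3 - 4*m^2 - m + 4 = (m + 1)*(m^2 - 5*m + 4) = (m - 1)*(m + 1)*(m - 4)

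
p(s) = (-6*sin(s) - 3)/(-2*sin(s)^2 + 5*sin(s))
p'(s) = (4*sin(s)*cos(s) - 5*cos(s))*(-6*sin(s) - 3)/(-2*sin(s)^2 + 5*sin(s))^2 - 6*cos(s)/(-2*sin(s)^2 + 5*sin(s))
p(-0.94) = -0.35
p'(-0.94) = 0.35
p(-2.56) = -0.09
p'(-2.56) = -1.34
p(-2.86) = 0.86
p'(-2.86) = -7.02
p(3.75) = -0.12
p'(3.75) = -1.19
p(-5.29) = -2.88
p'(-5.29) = -0.24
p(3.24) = 4.72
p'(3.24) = -61.33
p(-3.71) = -2.95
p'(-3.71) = -0.96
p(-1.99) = -0.40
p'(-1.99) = -0.17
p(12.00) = -0.07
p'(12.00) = 1.43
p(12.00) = -0.07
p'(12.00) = 1.43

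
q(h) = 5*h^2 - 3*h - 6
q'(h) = 10*h - 3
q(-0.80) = -0.40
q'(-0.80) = -11.00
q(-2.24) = 25.81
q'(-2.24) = -25.40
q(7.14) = 227.48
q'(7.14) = 68.40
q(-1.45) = 8.86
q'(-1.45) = -17.50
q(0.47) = -6.31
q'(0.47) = 1.70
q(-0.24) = -4.99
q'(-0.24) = -5.40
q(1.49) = 0.63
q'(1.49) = 11.90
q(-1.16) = 4.21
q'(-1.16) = -14.60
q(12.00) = 678.00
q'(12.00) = 117.00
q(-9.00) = 426.00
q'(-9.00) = -93.00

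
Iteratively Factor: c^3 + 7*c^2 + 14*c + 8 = (c + 1)*(c^2 + 6*c + 8) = (c + 1)*(c + 4)*(c + 2)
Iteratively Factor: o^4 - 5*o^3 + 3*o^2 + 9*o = (o - 3)*(o^3 - 2*o^2 - 3*o) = (o - 3)*(o + 1)*(o^2 - 3*o) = o*(o - 3)*(o + 1)*(o - 3)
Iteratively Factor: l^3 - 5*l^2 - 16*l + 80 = (l - 4)*(l^2 - l - 20) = (l - 4)*(l + 4)*(l - 5)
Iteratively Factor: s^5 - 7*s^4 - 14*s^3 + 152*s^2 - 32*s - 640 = (s - 5)*(s^4 - 2*s^3 - 24*s^2 + 32*s + 128) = (s - 5)*(s - 4)*(s^3 + 2*s^2 - 16*s - 32) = (s - 5)*(s - 4)*(s + 2)*(s^2 - 16) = (s - 5)*(s - 4)*(s + 2)*(s + 4)*(s - 4)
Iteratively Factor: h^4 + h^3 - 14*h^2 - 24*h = (h + 3)*(h^3 - 2*h^2 - 8*h) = (h + 2)*(h + 3)*(h^2 - 4*h) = (h - 4)*(h + 2)*(h + 3)*(h)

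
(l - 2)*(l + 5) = l^2 + 3*l - 10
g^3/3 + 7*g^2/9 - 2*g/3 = g*(g/3 + 1)*(g - 2/3)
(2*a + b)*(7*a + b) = 14*a^2 + 9*a*b + b^2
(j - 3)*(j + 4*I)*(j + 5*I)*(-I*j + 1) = -I*j^4 + 10*j^3 + 3*I*j^3 - 30*j^2 + 29*I*j^2 - 20*j - 87*I*j + 60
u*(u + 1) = u^2 + u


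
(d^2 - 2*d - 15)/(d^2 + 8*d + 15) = (d - 5)/(d + 5)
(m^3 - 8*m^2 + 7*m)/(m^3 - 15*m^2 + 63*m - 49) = m/(m - 7)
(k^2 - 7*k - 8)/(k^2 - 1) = (k - 8)/(k - 1)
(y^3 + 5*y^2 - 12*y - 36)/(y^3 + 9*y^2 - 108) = (y + 2)/(y + 6)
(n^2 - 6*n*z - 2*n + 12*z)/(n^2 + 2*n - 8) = (n - 6*z)/(n + 4)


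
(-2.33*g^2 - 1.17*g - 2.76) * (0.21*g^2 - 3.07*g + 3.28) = -0.4893*g^4 + 6.9074*g^3 - 4.6301*g^2 + 4.6356*g - 9.0528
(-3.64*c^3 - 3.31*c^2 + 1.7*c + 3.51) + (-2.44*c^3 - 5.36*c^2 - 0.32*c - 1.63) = -6.08*c^3 - 8.67*c^2 + 1.38*c + 1.88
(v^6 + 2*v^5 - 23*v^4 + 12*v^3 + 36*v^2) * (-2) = -2*v^6 - 4*v^5 + 46*v^4 - 24*v^3 - 72*v^2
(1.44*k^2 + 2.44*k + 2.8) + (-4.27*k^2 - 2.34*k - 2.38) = -2.83*k^2 + 0.1*k + 0.42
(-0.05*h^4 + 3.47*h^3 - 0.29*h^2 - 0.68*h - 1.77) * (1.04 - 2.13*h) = 0.1065*h^5 - 7.4431*h^4 + 4.2265*h^3 + 1.1468*h^2 + 3.0629*h - 1.8408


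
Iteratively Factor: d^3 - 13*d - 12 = (d + 3)*(d^2 - 3*d - 4) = (d + 1)*(d + 3)*(d - 4)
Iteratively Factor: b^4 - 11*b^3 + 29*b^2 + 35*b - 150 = (b - 5)*(b^3 - 6*b^2 - b + 30) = (b - 5)*(b + 2)*(b^2 - 8*b + 15) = (b - 5)*(b - 3)*(b + 2)*(b - 5)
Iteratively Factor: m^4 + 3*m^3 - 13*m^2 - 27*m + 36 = (m - 3)*(m^3 + 6*m^2 + 5*m - 12) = (m - 3)*(m + 4)*(m^2 + 2*m - 3) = (m - 3)*(m - 1)*(m + 4)*(m + 3)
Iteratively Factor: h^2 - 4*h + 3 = (h - 1)*(h - 3)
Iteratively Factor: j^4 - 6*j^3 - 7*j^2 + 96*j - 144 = (j + 4)*(j^3 - 10*j^2 + 33*j - 36) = (j - 3)*(j + 4)*(j^2 - 7*j + 12) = (j - 4)*(j - 3)*(j + 4)*(j - 3)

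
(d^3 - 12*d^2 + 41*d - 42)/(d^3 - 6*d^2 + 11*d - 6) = (d - 7)/(d - 1)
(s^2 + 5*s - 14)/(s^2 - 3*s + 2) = (s + 7)/(s - 1)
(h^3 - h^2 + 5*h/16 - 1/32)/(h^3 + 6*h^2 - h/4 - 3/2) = (16*h^2 - 8*h + 1)/(8*(2*h^2 + 13*h + 6))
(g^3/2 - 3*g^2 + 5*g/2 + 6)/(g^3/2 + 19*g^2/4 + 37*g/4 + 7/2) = 2*(g^3 - 6*g^2 + 5*g + 12)/(2*g^3 + 19*g^2 + 37*g + 14)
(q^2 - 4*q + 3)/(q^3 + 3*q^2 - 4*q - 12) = (q^2 - 4*q + 3)/(q^3 + 3*q^2 - 4*q - 12)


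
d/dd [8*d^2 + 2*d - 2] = 16*d + 2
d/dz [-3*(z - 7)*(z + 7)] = -6*z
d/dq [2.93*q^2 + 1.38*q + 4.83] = 5.86*q + 1.38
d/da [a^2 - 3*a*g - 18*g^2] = 2*a - 3*g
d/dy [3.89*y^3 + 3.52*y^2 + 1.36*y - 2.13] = 11.67*y^2 + 7.04*y + 1.36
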